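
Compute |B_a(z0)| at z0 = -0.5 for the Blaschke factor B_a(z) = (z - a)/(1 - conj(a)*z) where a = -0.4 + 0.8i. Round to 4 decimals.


Step 1: Numerator z0 - a = -0.5 - (-0.4 + 0.8i) = -0.1 - 0.8i
Step 2: Denominator 1 - conj(a)*z0 = 1 - (-0.4 - 0.8i)*(-0.5) = 0.8 - 0.4i
Step 3: |z0 - a|^2 = (-0.1)^2 + (-0.8)^2 = 0.65; |1 - conj(a)*z0|^2 = 0.8^2 + (-0.4)^2 = 0.8
Step 4: |B_a(-0.5)| = sqrt(0.65 / 0.8) = sqrt(0.8125)
Step 5: = 0.9014

0.9014


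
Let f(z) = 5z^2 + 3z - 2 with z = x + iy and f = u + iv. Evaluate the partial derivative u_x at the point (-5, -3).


Step 1: f(z) = 5(x+iy)^2 + 3(x+iy) - 2
Step 2: u = 5(x^2 - y^2) + 3x - 2
Step 3: u_x = 10x + 3
Step 4: At (-5, -3): u_x = -50 + 3 = -47

-47


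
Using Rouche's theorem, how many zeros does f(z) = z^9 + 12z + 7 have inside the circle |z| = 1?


Step 1: On |z| = 1 the three terms have sizes |z^9| = 1^9 = 1, |12z| = 12*1 = 12, |7| = 7
Step 2: The dominant term is g(z) = 12z; let h(z) = z^9 + 7 so f = g + h
Step 3: On |z| = 1: |g| = 12 and |h| <= 1 + 7 = 8
Step 4: Since 12 > 8, |h| < |g| on |z| = 1, so by Rouche f has the same number of zeros as g inside |z| < 1
Step 5: g(z) = 12z has 1 zero (at the origin, multiplicity 1) inside |z| < 1. Answer = 1

1


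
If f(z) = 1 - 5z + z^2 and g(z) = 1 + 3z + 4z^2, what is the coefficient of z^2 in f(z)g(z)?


Step 1: z^2 term in f*g comes from: (1)*(4z^2) + (-5z)*(3z) + (z^2)*(1)
Step 2: = 4 - 15 + 1
Step 3: = -10

-10


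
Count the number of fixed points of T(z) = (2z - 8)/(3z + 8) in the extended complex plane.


Step 1: Fixed points satisfy T(z) = z
Step 2: 3z^2 + 6z + 8 = 0
Step 3: Discriminant = 6^2 - 4*3*8 = -60
Step 4: Number of fixed points = 2

2


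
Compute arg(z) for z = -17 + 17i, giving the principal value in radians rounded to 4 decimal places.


Step 1: z = -17 + 17i
Step 2: arg(z) = atan2(17, -17)
Step 3: arg(z) = 2.3562

2.3562


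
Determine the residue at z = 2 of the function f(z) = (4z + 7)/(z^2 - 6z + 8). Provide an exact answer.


Step 1: Q(z) = z^2 - 6z + 8 = (z - 2)(z - 4)
Step 2: Q'(z) = 2z - 6
Step 3: Q'(2) = -2, P(2) = 15
Step 4: Res = P(2)/Q'(2) = 15/(-2) = -15/2

-15/2


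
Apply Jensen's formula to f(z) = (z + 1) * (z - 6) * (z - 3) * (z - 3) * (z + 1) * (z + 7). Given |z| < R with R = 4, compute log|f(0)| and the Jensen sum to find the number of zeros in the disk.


Jensen's formula: (1/2pi)*integral log|f(Re^it)|dt = log|f(0)| + sum_{|a_k|<R} log(R/|a_k|)
Step 1: f(0) = 1 * (-6) * (-3) * (-3) * 1 * 7 = -378
Step 2: log|f(0)| = log|-1| + log|6| + log|3| + log|3| + log|-1| + log|-7| = 5.9349
Step 3: Zeros inside |z| < 4: -1, 3, 3, -1
Step 4: Jensen sum = log(4/1) + log(4/3) + log(4/3) + log(4/1) = 3.348
Step 5: n(R) = number of terms in the Jensen sum = count of zeros inside |z| < 4 = 4

4


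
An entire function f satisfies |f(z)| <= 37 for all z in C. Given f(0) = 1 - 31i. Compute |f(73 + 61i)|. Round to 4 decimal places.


Step 1: By Liouville's theorem, a bounded entire function is constant.
Step 2: f(z) = f(0) = 1 - 31i for all z.
Step 3: |f(w)| = |1 - 31i| = sqrt(1 + 961)
Step 4: = 31.0161

31.0161


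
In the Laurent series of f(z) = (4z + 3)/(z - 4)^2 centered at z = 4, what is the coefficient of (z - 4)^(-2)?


Step 1: Write the numerator in powers of (z - 4): 4z + 3 = 4(z - 4) + (4*4 + 3) = 4(z - 4) + 19
Step 2: Divide by (z - 4)^2: f(z) = 19(z - 4)^(-2) + 4(z - 4)^(-1)
Step 3: This finite sum is the Laurent series of f about z = 4.
Step 4: Coefficient of (z - 4)^(-2) = 4*4 + 3 = 19

19


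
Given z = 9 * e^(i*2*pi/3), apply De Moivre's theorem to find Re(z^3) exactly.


Step 1: By De Moivre's theorem, z^3 = 9^3 * e^(i*3*2*pi/3) = 729 * (cos(2*pi) + i*sin(2*pi))
Step 2: |z|^3 = 9^3 = 729
Step 3: Reduce the angle mod 2*pi: 2*pi - 2*pi = 0
Step 4: cos(0) = 1
Step 5: Re(z^3) = 729 * 1 = 729

729


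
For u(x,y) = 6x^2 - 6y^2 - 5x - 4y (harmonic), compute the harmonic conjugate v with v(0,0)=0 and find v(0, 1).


Step 1: v_x = -u_y = 12y + 4
Step 2: v_y = u_x = 12x - 5
Step 3: v = 12xy + 4x - 5y + C
Step 4: v(0,0) = 0 => C = 0
Step 5: v(0, 1) = -5

-5


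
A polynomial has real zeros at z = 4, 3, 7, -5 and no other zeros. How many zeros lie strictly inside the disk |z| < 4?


Step 1: Check each root:
  z = 4: |4| = 4 >= 4
  z = 3: |3| = 3 < 4
  z = 7: |7| = 7 >= 4
  z = -5: |-5| = 5 >= 4
Step 2: Count = 1

1


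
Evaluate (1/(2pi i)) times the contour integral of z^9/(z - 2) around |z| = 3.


Step 1: f(z) = z^9, a = 2 is inside |z| = 3
Step 2: By Cauchy integral formula: (1/(2pi*i)) * integral = f(a)
Step 3: f(2) = 2^9 = 512

512


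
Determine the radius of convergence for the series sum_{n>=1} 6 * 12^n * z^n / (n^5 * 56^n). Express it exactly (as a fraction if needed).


Step 1: General term a_n = 6 * 12^n / (n^5 * 56^n)
Step 2: By the root test, |a_n|^(1/n) = 6^(1/n) * 12 / (n^(5/n) * 56) -> 12/56 as n -> infinity (since 6^(1/n) -> 1 and n^(5/n) -> 1)
Step 3: R = 1/lim|a_n|^(1/n) = 56/12 = 14/3

14/3


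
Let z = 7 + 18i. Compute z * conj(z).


Step 1: conj(z) = 7 - 18i
Step 2: z * conj(z) = 7^2 + 18^2
Step 3: = 49 + 324 = 373

373


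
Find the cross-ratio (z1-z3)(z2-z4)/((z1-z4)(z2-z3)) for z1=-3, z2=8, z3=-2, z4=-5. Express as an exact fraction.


Step 1: (z1-z3)(z2-z4) = (-1) * 13 = -13
Step 2: (z1-z4)(z2-z3) = 2 * 10 = 20
Step 3: Cross-ratio = -13/20 = -13/20

-13/20


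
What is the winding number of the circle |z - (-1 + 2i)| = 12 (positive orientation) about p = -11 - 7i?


Step 1: Center c = (-1, 2), radius = 12
Step 2: |p - c|^2 = (-10)^2 + (-9)^2 = 181
Step 3: r^2 = 144
Step 4: |p-c| > r so winding number = 0

0


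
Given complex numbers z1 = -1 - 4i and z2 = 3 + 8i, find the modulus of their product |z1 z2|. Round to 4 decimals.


Step 1: |z1| = sqrt((-1)^2 + (-4)^2) = sqrt(17)
Step 2: |z2| = sqrt(3^2 + 8^2) = sqrt(73)
Step 3: |z1*z2| = |z1|*|z2| = sqrt(17) * sqrt(73) = sqrt(17 * 73) = sqrt(1241)
Step 4: = 35.2278

35.2278


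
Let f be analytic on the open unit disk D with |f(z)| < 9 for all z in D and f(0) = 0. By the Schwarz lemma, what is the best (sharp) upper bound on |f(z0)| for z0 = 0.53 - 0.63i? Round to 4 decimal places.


Step 1: g = f/9 maps D -> D with g(0) = 0, so by the Schwarz lemma |g(z)| <= |z|, i.e. |f(z)| <= 9|z|; this is sharp (f(z) = 9z).
Step 2: |z0|^2 = 0.53^2 + (-0.63)^2 = 0.6778
Step 3: |z0| = sqrt(0.6778) = 0.823286
Step 4: Best bound = 9 * |z0| = 9 * 0.823286 = 7.4096

7.4096


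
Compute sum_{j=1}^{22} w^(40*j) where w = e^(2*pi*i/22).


Step 1: The sum sum_{j=1}^{n} w^(k*j) equals n if n | k, else 0.
Step 2: Here n = 22, k = 40
Step 3: Does n divide k? 22 | 40 -> False
Step 4: Sum = 0

0


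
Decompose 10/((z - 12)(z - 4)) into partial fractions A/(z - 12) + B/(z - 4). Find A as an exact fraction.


Step 1: Multiply both sides by (z - 12) and set z = 12
Step 2: A = 10 / (12 - 4)
Step 3: A = 10 / 8
Step 4: A = 5/4

5/4


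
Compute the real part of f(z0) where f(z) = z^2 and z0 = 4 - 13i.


Step 1: z0 = 4 - 13i
Step 2: z0^2 = 4^2 - (-13)^2 - 104i
Step 3: real part = 16 - 169 = -153

-153


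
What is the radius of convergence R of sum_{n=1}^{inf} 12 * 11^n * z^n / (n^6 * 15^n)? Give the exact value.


Step 1: General term a_n = 12 * 11^n / (n^6 * 15^n)
Step 2: By the root test, |a_n|^(1/n) = 12^(1/n) * 11 / (n^(6/n) * 15) -> 11/15 as n -> infinity (since 12^(1/n) -> 1 and n^(6/n) -> 1)
Step 3: R = 1/lim|a_n|^(1/n) = 15/11

15/11


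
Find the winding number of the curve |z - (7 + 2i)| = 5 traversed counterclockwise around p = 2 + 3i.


Step 1: Center c = (7, 2), radius = 5
Step 2: |p - c|^2 = (-5)^2 + 1^2 = 26
Step 3: r^2 = 25
Step 4: |p-c| > r so winding number = 0

0


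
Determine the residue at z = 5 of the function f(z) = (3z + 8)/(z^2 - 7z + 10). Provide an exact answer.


Step 1: Q(z) = z^2 - 7z + 10 = (z - 5)(z - 2)
Step 2: Q'(z) = 2z - 7
Step 3: Q'(5) = 3, P(5) = 23
Step 4: Res = P(5)/Q'(5) = 23/3 = 23/3

23/3


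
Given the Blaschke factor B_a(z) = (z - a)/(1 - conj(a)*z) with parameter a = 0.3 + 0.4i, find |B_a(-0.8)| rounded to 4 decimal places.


Step 1: Numerator z0 - a = -0.8 - (0.3 + 0.4i) = -1.1 - 0.4i
Step 2: Denominator 1 - conj(a)*z0 = 1 - (0.3 - 0.4i)*(-0.8) = 1.24 - 0.32i
Step 3: |z0 - a|^2 = (-1.1)^2 + (-0.4)^2 = 1.37; |1 - conj(a)*z0|^2 = 1.24^2 + (-0.32)^2 = 1.64
Step 4: |B_a(-0.8)| = sqrt(1.37 / 1.64) = sqrt(0.835366)
Step 5: = 0.914

0.914


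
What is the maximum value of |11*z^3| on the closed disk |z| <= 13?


Step 1: On |z| = 13, |f(z)| = 11 * |z|^3 = 11 * 13^3
Step 2: By maximum modulus principle, maximum is on boundary.
Step 3: Maximum = 11 * 2197 = 24167

24167


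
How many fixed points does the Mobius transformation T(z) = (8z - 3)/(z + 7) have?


Step 1: Fixed points satisfy T(z) = z
Step 2: z^2 - z + 3 = 0
Step 3: Discriminant = (-1)^2 - 4*1*3 = -11
Step 4: Number of fixed points = 2

2


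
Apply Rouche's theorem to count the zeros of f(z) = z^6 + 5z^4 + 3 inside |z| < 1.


Step 1: On |z| = 1 the three terms have sizes |z^6| = 1^6 = 1, |5z^4| = 5*1^4 = 5, |3| = 3
Step 2: The dominant term is g(z) = 5z^4; let h(z) = z^6 + 3 so f = g + h
Step 3: On |z| = 1: |g| = 5 and |h| <= 1 + 3 = 4
Step 4: Since 5 > 4, |h| < |g| on |z| = 1, so by Rouche f has the same number of zeros as g inside |z| < 1
Step 5: g(z) = 5z^4 has 4 zeros (at the origin, multiplicity 4) inside |z| < 1. Answer = 4

4


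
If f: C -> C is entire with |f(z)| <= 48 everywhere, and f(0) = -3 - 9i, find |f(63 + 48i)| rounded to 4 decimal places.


Step 1: By Liouville's theorem, a bounded entire function is constant.
Step 2: f(z) = f(0) = -3 - 9i for all z.
Step 3: |f(w)| = |-3 - 9i| = sqrt(9 + 81)
Step 4: = 9.4868

9.4868


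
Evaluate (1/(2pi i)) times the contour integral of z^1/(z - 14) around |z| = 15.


Step 1: f(z) = z^1, a = 14 is inside |z| = 15
Step 2: By Cauchy integral formula: (1/(2pi*i)) * integral = f(a)
Step 3: f(14) = 14^1 = 14

14


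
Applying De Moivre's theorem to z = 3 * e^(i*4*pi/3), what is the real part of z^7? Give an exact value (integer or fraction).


Step 1: By De Moivre's theorem, z^7 = 3^7 * e^(i*7*4*pi/3) = 2187 * (cos(28*pi/3) + i*sin(28*pi/3))
Step 2: |z|^7 = 3^7 = 2187
Step 3: Reduce the angle mod 2*pi: 28*pi/3 - 8*pi = 4*pi/3
Step 4: cos(4*pi/3) = -1/2
Step 5: Re(z^7) = 2187 * (-1/2) = -2187/2

-2187/2


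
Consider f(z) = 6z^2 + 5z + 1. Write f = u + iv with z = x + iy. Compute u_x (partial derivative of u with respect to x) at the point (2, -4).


Step 1: f(z) = 6(x+iy)^2 + 5(x+iy) + 1
Step 2: u = 6(x^2 - y^2) + 5x + 1
Step 3: u_x = 12x + 5
Step 4: At (2, -4): u_x = 24 + 5 = 29

29


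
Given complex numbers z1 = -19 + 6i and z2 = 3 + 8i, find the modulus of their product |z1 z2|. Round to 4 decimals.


Step 1: |z1| = sqrt((-19)^2 + 6^2) = sqrt(397)
Step 2: |z2| = sqrt(3^2 + 8^2) = sqrt(73)
Step 3: |z1*z2| = |z1|*|z2| = sqrt(397) * sqrt(73) = sqrt(397 * 73) = sqrt(28981)
Step 4: = 170.2381

170.2381


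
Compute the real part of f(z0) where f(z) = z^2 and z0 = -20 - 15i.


Step 1: z0 = -20 - 15i
Step 2: z0^2 = (-20)^2 - (-15)^2 + 600i
Step 3: real part = 400 - 225 = 175

175


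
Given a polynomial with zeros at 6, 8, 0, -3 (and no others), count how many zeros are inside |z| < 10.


Step 1: Check each root:
  z = 6: |6| = 6 < 10
  z = 8: |8| = 8 < 10
  z = 0: |0| = 0 < 10
  z = -3: |-3| = 3 < 10
Step 2: Count = 4

4


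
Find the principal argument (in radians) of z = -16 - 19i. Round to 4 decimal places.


Step 1: z = -16 - 19i
Step 2: arg(z) = atan2(-19, -16)
Step 3: arg(z) = -2.2707

-2.2707


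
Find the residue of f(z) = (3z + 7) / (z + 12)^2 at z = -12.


Step 1: Pole of order 2 at z = -12
Step 2: Res = lim d/dz [(z + 12)^2 * f(z)] as z -> -12
Step 3: (z + 12)^2 * f(z) = 3z + 7
Step 4: d/dz[3z + 7] = 3

3


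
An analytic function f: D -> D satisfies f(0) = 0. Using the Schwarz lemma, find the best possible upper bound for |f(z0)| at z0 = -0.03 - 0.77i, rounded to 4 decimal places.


Step 1: Schwarz lemma: if f: D -> D is analytic with f(0) = 0, then |f(z)| <= |z| for all z in D, and this is sharp (f(z) = z).
Step 2: |z0|^2 = (-0.03)^2 + (-0.77)^2 = 0.5938
Step 3: |z0| = sqrt(0.5938) = 0.770584
Step 4: Best bound = |z0| = 0.7706

0.7706


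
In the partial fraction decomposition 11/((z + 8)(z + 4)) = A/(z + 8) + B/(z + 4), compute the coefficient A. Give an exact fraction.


Step 1: Multiply both sides by (z + 8) and set z = -8
Step 2: A = 11 / (-8 + 4)
Step 3: A = 11 / (-4)
Step 4: A = -11/4

-11/4


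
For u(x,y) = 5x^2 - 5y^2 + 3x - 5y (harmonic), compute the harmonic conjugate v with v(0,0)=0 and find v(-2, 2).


Step 1: v_x = -u_y = 10y + 5
Step 2: v_y = u_x = 10x + 3
Step 3: v = 10xy + 5x + 3y + C
Step 4: v(0,0) = 0 => C = 0
Step 5: v(-2, 2) = -44

-44


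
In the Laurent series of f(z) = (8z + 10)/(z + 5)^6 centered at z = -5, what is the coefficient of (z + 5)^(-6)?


Step 1: Write the numerator in powers of (z + 5): 8z + 10 = 8(z + 5) + (8*(-5) + 10) = 8(z + 5) - 30
Step 2: Divide by (z + 5)^6: f(z) = -30(z + 5)^(-6) + 8(z + 5)^(-5)
Step 3: This finite sum is the Laurent series of f about z = -5.
Step 4: Coefficient of (z + 5)^(-6) = 8*(-5) + 10 = -30

-30


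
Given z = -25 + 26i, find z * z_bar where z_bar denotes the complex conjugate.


Step 1: conj(z) = -25 - 26i
Step 2: z * conj(z) = (-25)^2 + 26^2
Step 3: = 625 + 676 = 1301

1301


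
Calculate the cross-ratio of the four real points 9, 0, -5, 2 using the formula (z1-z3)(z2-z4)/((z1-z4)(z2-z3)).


Step 1: (z1-z3)(z2-z4) = 14 * (-2) = -28
Step 2: (z1-z4)(z2-z3) = 7 * 5 = 35
Step 3: Cross-ratio = -28/35 = -4/5

-4/5


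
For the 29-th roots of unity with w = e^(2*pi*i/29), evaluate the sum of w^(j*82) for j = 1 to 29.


Step 1: The sum sum_{j=1}^{n} w^(k*j) equals n if n | k, else 0.
Step 2: Here n = 29, k = 82
Step 3: Does n divide k? 29 | 82 -> False
Step 4: Sum = 0

0


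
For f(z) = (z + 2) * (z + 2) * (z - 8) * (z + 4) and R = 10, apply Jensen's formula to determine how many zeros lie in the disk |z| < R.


Jensen's formula: (1/2pi)*integral log|f(Re^it)|dt = log|f(0)| + sum_{|a_k|<R} log(R/|a_k|)
Step 1: f(0) = 2 * 2 * (-8) * 4 = -128
Step 2: log|f(0)| = log|-2| + log|-2| + log|8| + log|-4| = 4.852
Step 3: Zeros inside |z| < 10: -2, -2, 8, -4
Step 4: Jensen sum = log(10/2) + log(10/2) + log(10/8) + log(10/4) = 4.3583
Step 5: n(R) = number of terms in the Jensen sum = count of zeros inside |z| < 10 = 4

4


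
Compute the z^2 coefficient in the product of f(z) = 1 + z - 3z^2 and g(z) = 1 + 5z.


Step 1: z^2 term in f*g comes from: (1)*(0) + (z)*(5z) + (-3z^2)*(1)
Step 2: = 0 + 5 - 3
Step 3: = 2

2


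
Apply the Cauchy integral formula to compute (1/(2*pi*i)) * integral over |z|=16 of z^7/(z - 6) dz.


Step 1: f(z) = z^7, a = 6 is inside |z| = 16
Step 2: By Cauchy integral formula: (1/(2pi*i)) * integral = f(a)
Step 3: f(6) = 6^7 = 279936

279936


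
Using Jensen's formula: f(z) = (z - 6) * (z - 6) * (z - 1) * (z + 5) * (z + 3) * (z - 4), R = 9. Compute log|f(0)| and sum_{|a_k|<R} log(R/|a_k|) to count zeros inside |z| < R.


Jensen's formula: (1/2pi)*integral log|f(Re^it)|dt = log|f(0)| + sum_{|a_k|<R} log(R/|a_k|)
Step 1: f(0) = (-6) * (-6) * (-1) * 5 * 3 * (-4) = 2160
Step 2: log|f(0)| = log|6| + log|6| + log|1| + log|-5| + log|-3| + log|4| = 7.6779
Step 3: Zeros inside |z| < 9: 6, 6, 1, -5, -3, 4
Step 4: Jensen sum = log(9/6) + log(9/6) + log(9/1) + log(9/5) + log(9/3) + log(9/4) = 5.5055
Step 5: n(R) = number of terms in the Jensen sum = count of zeros inside |z| < 9 = 6

6


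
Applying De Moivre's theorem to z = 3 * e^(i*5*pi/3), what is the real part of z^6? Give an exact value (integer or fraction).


Step 1: By De Moivre's theorem, z^6 = 3^6 * e^(i*6*5*pi/3) = 729 * (cos(10*pi) + i*sin(10*pi))
Step 2: |z|^6 = 3^6 = 729
Step 3: Reduce the angle mod 2*pi: 10*pi - 10*pi = 0
Step 4: cos(0) = 1
Step 5: Re(z^6) = 729 * 1 = 729

729


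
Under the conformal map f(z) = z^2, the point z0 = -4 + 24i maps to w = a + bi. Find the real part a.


Step 1: z0 = -4 + 24i
Step 2: z0^2 = (-4)^2 - 24^2 - 192i
Step 3: real part = 16 - 576 = -560

-560


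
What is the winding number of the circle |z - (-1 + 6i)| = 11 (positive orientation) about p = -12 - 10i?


Step 1: Center c = (-1, 6), radius = 11
Step 2: |p - c|^2 = (-11)^2 + (-16)^2 = 377
Step 3: r^2 = 121
Step 4: |p-c| > r so winding number = 0

0


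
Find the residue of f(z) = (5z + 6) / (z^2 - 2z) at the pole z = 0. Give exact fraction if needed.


Step 1: Q(z) = z^2 - 2z = (z)(z - 2)
Step 2: Q'(z) = 2z - 2
Step 3: Q'(0) = -2, P(0) = 6
Step 4: Res = P(0)/Q'(0) = 6/(-2) = -3

-3


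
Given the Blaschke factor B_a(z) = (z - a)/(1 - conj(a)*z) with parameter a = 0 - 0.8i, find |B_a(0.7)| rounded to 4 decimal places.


Step 1: Numerator z0 - a = 0.7 - (0 - 0.8i) = 0.7 + 0.8i
Step 2: Denominator 1 - conj(a)*z0 = 1 - (0 + 0.8i)*0.7 = 1 - 0.56i
Step 3: |z0 - a|^2 = 0.7^2 + 0.8^2 = 1.13; |1 - conj(a)*z0|^2 = 1^2 + (-0.56)^2 = 1.3136
Step 4: |B_a(0.7)| = sqrt(1.13 / 1.3136) = sqrt(0.860231)
Step 5: = 0.9275

0.9275


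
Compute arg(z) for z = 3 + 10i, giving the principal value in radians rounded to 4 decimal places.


Step 1: z = 3 + 10i
Step 2: arg(z) = atan2(10, 3)
Step 3: arg(z) = 1.2793

1.2793


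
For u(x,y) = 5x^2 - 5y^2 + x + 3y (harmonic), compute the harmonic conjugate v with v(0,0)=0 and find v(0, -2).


Step 1: v_x = -u_y = 10y - 3
Step 2: v_y = u_x = 10x + 1
Step 3: v = 10xy - 3x + y + C
Step 4: v(0,0) = 0 => C = 0
Step 5: v(0, -2) = -2

-2


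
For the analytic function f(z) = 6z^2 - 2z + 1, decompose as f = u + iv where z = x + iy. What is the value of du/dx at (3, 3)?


Step 1: f(z) = 6(x+iy)^2 - 2(x+iy) + 1
Step 2: u = 6(x^2 - y^2) - 2x + 1
Step 3: u_x = 12x - 2
Step 4: At (3, 3): u_x = 36 - 2 = 34

34


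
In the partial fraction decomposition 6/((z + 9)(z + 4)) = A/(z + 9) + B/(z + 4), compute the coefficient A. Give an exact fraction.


Step 1: Multiply both sides by (z + 9) and set z = -9
Step 2: A = 6 / (-9 + 4)
Step 3: A = 6 / (-5)
Step 4: A = -6/5

-6/5


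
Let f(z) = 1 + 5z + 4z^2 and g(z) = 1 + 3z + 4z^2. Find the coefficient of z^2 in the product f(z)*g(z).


Step 1: z^2 term in f*g comes from: (1)*(4z^2) + (5z)*(3z) + (4z^2)*(1)
Step 2: = 4 + 15 + 4
Step 3: = 23

23


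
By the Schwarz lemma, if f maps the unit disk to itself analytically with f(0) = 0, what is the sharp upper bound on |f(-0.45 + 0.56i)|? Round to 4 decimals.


Step 1: Schwarz lemma: if f: D -> D is analytic with f(0) = 0, then |f(z)| <= |z| for all z in D, and this is sharp (f(z) = z).
Step 2: |z0|^2 = (-0.45)^2 + 0.56^2 = 0.5161
Step 3: |z0| = sqrt(0.5161) = 0.718401
Step 4: Best bound = |z0| = 0.7184

0.7184


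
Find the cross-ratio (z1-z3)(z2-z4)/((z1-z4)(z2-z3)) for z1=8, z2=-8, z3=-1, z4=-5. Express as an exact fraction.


Step 1: (z1-z3)(z2-z4) = 9 * (-3) = -27
Step 2: (z1-z4)(z2-z3) = 13 * (-7) = -91
Step 3: Cross-ratio = 27/91 = 27/91

27/91


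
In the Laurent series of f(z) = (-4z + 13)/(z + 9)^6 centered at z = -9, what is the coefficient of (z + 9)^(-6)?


Step 1: Write the numerator in powers of (z + 9): -4z + 13 = -4(z + 9) + (-4*(-9) + 13) = -4(z + 9) + 49
Step 2: Divide by (z + 9)^6: f(z) = 49(z + 9)^(-6) - 4(z + 9)^(-5)
Step 3: This finite sum is the Laurent series of f about z = -9.
Step 4: Coefficient of (z + 9)^(-6) = -4*(-9) + 13 = 49

49


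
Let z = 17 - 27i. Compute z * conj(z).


Step 1: conj(z) = 17 + 27i
Step 2: z * conj(z) = 17^2 + (-27)^2
Step 3: = 289 + 729 = 1018

1018


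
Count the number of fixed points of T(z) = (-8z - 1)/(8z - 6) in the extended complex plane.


Step 1: Fixed points satisfy T(z) = z
Step 2: 8z^2 + 2z + 1 = 0
Step 3: Discriminant = 2^2 - 4*8*1 = -28
Step 4: Number of fixed points = 2

2


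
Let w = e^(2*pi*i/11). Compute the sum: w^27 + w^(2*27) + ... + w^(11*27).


Step 1: The sum sum_{j=1}^{n} w^(k*j) equals n if n | k, else 0.
Step 2: Here n = 11, k = 27
Step 3: Does n divide k? 11 | 27 -> False
Step 4: Sum = 0

0


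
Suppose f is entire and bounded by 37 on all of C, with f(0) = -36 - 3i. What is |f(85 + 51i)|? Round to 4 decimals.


Step 1: By Liouville's theorem, a bounded entire function is constant.
Step 2: f(z) = f(0) = -36 - 3i for all z.
Step 3: |f(w)| = |-36 - 3i| = sqrt(1296 + 9)
Step 4: = 36.1248

36.1248


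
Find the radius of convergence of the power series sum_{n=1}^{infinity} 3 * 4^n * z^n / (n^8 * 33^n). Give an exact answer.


Step 1: General term a_n = 3 * 4^n / (n^8 * 33^n)
Step 2: By the root test, |a_n|^(1/n) = 3^(1/n) * 4 / (n^(8/n) * 33) -> 4/33 as n -> infinity (since 3^(1/n) -> 1 and n^(8/n) -> 1)
Step 3: R = 1/lim|a_n|^(1/n) = 33/4

33/4


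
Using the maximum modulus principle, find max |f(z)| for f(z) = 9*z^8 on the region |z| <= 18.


Step 1: On |z| = 18, |f(z)| = 9 * |z|^8 = 9 * 18^8
Step 2: By maximum modulus principle, maximum is on boundary.
Step 3: Maximum = 9 * 11019960576 = 99179645184

99179645184


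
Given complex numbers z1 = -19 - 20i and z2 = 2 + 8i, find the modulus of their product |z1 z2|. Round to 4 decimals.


Step 1: |z1| = sqrt((-19)^2 + (-20)^2) = sqrt(761)
Step 2: |z2| = sqrt(2^2 + 8^2) = sqrt(68)
Step 3: |z1*z2| = |z1|*|z2| = sqrt(761) * sqrt(68) = sqrt(761 * 68) = sqrt(51748)
Step 4: = 227.4819

227.4819


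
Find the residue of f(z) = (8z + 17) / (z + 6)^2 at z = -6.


Step 1: Pole of order 2 at z = -6
Step 2: Res = lim d/dz [(z + 6)^2 * f(z)] as z -> -6
Step 3: (z + 6)^2 * f(z) = 8z + 17
Step 4: d/dz[8z + 17] = 8

8


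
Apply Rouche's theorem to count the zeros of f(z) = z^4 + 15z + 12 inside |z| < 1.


Step 1: On |z| = 1 the three terms have sizes |z^4| = 1^4 = 1, |15z| = 15*1 = 15, |12| = 12
Step 2: The dominant term is g(z) = 15z; let h(z) = z^4 + 12 so f = g + h
Step 3: On |z| = 1: |g| = 15 and |h| <= 1 + 12 = 13
Step 4: Since 15 > 13, |h| < |g| on |z| = 1, so by Rouche f has the same number of zeros as g inside |z| < 1
Step 5: g(z) = 15z has 1 zero (at the origin, multiplicity 1) inside |z| < 1. Answer = 1

1


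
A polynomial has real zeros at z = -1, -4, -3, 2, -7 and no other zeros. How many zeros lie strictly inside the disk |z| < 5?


Step 1: Check each root:
  z = -1: |-1| = 1 < 5
  z = -4: |-4| = 4 < 5
  z = -3: |-3| = 3 < 5
  z = 2: |2| = 2 < 5
  z = -7: |-7| = 7 >= 5
Step 2: Count = 4

4


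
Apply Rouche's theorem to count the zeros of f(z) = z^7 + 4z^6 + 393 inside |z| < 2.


Step 1: On |z| = 2 the three terms have sizes |z^7| = 2^7 = 128, |4z^6| = 4*2^6 = 256, |393| = 393
Step 2: The dominant term is g(z) = 393; let h(z) = z^7 + 4z^6 so f = g + h
Step 3: On |z| = 2: |g| = 393 and |h| <= 128 + 256 = 384
Step 4: Since 393 > 384, |h| < |g| on |z| = 2, so by Rouche f has the same number of zeros as g inside |z| < 2
Step 5: g(z) = 393 is a nonzero constant with no zeros inside |z| < 2. Answer = 0

0


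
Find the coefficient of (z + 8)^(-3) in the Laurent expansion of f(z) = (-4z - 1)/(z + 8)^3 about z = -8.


Step 1: Write the numerator in powers of (z + 8): -4z - 1 = -4(z + 8) + (-4*(-8) - 1) = -4(z + 8) + 31
Step 2: Divide by (z + 8)^3: f(z) = 31(z + 8)^(-3) - 4(z + 8)^(-2)
Step 3: This finite sum is the Laurent series of f about z = -8.
Step 4: Coefficient of (z + 8)^(-3) = -4*(-8) - 1 = 31

31


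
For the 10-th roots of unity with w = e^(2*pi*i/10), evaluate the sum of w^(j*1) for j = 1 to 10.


Step 1: The sum sum_{j=1}^{n} w^(k*j) equals n if n | k, else 0.
Step 2: Here n = 10, k = 1
Step 3: Does n divide k? 10 | 1 -> False
Step 4: Sum = 0

0


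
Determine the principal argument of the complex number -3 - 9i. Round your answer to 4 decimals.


Step 1: z = -3 - 9i
Step 2: arg(z) = atan2(-9, -3)
Step 3: arg(z) = -1.8925

-1.8925


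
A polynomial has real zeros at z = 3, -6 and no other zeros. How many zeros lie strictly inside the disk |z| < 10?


Step 1: Check each root:
  z = 3: |3| = 3 < 10
  z = -6: |-6| = 6 < 10
Step 2: Count = 2

2


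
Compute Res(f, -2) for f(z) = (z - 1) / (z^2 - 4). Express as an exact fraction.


Step 1: Q(z) = z^2 - 4 = (z + 2)(z - 2)
Step 2: Q'(z) = 2z
Step 3: Q'(-2) = -4, P(-2) = -3
Step 4: Res = P(-2)/Q'(-2) = -3/(-4) = 3/4

3/4


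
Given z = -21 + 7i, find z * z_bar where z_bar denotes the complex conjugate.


Step 1: conj(z) = -21 - 7i
Step 2: z * conj(z) = (-21)^2 + 7^2
Step 3: = 441 + 49 = 490

490


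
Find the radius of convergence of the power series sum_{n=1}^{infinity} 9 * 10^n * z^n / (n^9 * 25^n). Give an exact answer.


Step 1: General term a_n = 9 * 10^n / (n^9 * 25^n)
Step 2: By the root test, |a_n|^(1/n) = 9^(1/n) * 10 / (n^(9/n) * 25) -> 10/25 as n -> infinity (since 9^(1/n) -> 1 and n^(9/n) -> 1)
Step 3: R = 1/lim|a_n|^(1/n) = 25/10 = 5/2

5/2


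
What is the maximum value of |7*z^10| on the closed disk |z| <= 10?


Step 1: On |z| = 10, |f(z)| = 7 * |z|^10 = 7 * 10^10
Step 2: By maximum modulus principle, maximum is on boundary.
Step 3: Maximum = 7 * 10000000000 = 70000000000

70000000000


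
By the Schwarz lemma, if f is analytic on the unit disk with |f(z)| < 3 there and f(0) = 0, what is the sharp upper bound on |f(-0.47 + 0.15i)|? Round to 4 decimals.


Step 1: g = f/3 maps D -> D with g(0) = 0, so by the Schwarz lemma |g(z)| <= |z|, i.e. |f(z)| <= 3|z|; this is sharp (f(z) = 3z).
Step 2: |z0|^2 = (-0.47)^2 + 0.15^2 = 0.2434
Step 3: |z0| = sqrt(0.2434) = 0.493356
Step 4: Best bound = 3 * |z0| = 3 * 0.493356 = 1.4801

1.4801


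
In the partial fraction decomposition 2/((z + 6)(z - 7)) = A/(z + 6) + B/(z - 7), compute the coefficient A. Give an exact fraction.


Step 1: Multiply both sides by (z + 6) and set z = -6
Step 2: A = 2 / (-6 - 7)
Step 3: A = 2 / (-13)
Step 4: A = -2/13

-2/13


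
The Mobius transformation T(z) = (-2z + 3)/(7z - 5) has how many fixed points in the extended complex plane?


Step 1: Fixed points satisfy T(z) = z
Step 2: 7z^2 - 3z - 3 = 0
Step 3: Discriminant = (-3)^2 - 4*7*(-3) = 93
Step 4: Number of fixed points = 2

2


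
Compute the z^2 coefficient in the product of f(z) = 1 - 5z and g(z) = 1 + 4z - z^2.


Step 1: z^2 term in f*g comes from: (1)*(-z^2) + (-5z)*(4z) + (0)*(1)
Step 2: = -1 - 20 + 0
Step 3: = -21

-21


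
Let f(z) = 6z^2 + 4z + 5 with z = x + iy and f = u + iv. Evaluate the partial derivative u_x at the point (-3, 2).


Step 1: f(z) = 6(x+iy)^2 + 4(x+iy) + 5
Step 2: u = 6(x^2 - y^2) + 4x + 5
Step 3: u_x = 12x + 4
Step 4: At (-3, 2): u_x = -36 + 4 = -32

-32


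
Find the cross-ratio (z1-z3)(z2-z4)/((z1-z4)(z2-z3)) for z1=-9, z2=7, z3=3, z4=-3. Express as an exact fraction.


Step 1: (z1-z3)(z2-z4) = (-12) * 10 = -120
Step 2: (z1-z4)(z2-z3) = (-6) * 4 = -24
Step 3: Cross-ratio = 120/24 = 5

5


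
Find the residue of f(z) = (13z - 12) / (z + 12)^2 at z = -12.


Step 1: Pole of order 2 at z = -12
Step 2: Res = lim d/dz [(z + 12)^2 * f(z)] as z -> -12
Step 3: (z + 12)^2 * f(z) = 13z - 12
Step 4: d/dz[13z - 12] = 13

13


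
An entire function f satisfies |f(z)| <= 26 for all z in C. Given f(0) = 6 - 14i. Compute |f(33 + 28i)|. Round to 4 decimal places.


Step 1: By Liouville's theorem, a bounded entire function is constant.
Step 2: f(z) = f(0) = 6 - 14i for all z.
Step 3: |f(w)| = |6 - 14i| = sqrt(36 + 196)
Step 4: = 15.2315

15.2315


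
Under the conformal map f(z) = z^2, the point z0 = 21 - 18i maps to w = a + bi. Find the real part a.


Step 1: z0 = 21 - 18i
Step 2: z0^2 = 21^2 - (-18)^2 - 756i
Step 3: real part = 441 - 324 = 117

117


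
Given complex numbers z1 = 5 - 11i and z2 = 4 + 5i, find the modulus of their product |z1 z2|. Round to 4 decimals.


Step 1: |z1| = sqrt(5^2 + (-11)^2) = sqrt(146)
Step 2: |z2| = sqrt(4^2 + 5^2) = sqrt(41)
Step 3: |z1*z2| = |z1|*|z2| = sqrt(146) * sqrt(41) = sqrt(146 * 41) = sqrt(5986)
Step 4: = 77.3692

77.3692


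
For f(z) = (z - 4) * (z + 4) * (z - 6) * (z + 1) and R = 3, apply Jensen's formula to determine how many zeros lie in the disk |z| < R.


Jensen's formula: (1/2pi)*integral log|f(Re^it)|dt = log|f(0)| + sum_{|a_k|<R} log(R/|a_k|)
Step 1: f(0) = (-4) * 4 * (-6) * 1 = 96
Step 2: log|f(0)| = log|4| + log|-4| + log|6| + log|-1| = 4.5643
Step 3: Zeros inside |z| < 3: -1
Step 4: Jensen sum = log(3/1) = 1.0986
Step 5: n(R) = number of terms in the Jensen sum = count of zeros inside |z| < 3 = 1

1


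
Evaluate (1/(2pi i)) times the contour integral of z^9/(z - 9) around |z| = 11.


Step 1: f(z) = z^9, a = 9 is inside |z| = 11
Step 2: By Cauchy integral formula: (1/(2pi*i)) * integral = f(a)
Step 3: f(9) = 9^9 = 387420489

387420489


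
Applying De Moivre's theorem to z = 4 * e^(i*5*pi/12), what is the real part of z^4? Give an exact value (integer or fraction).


Step 1: By De Moivre's theorem, z^4 = 4^4 * e^(i*4*5*pi/12) = 256 * (cos(5*pi/3) + i*sin(5*pi/3))
Step 2: |z|^4 = 4^4 = 256
Step 3: The angle 5*pi/3 already lies in [0, 2*pi)
Step 4: cos(5*pi/3) = 1/2
Step 5: Re(z^4) = 256 * 1/2 = 128

128


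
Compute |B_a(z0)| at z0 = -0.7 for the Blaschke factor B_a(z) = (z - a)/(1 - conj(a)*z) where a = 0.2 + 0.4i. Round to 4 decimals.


Step 1: Numerator z0 - a = -0.7 - (0.2 + 0.4i) = -0.9 - 0.4i
Step 2: Denominator 1 - conj(a)*z0 = 1 - (0.2 - 0.4i)*(-0.7) = 1.14 - 0.28i
Step 3: |z0 - a|^2 = (-0.9)^2 + (-0.4)^2 = 0.97; |1 - conj(a)*z0|^2 = 1.14^2 + (-0.28)^2 = 1.378
Step 4: |B_a(-0.7)| = sqrt(0.97 / 1.378) = sqrt(0.703919)
Step 5: = 0.839

0.839


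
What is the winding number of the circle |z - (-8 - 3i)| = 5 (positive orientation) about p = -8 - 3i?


Step 1: Center c = (-8, -3), radius = 5
Step 2: |p - c|^2 = 0^2 + 0^2 = 0
Step 3: r^2 = 25
Step 4: |p-c| < r so winding number = 1

1


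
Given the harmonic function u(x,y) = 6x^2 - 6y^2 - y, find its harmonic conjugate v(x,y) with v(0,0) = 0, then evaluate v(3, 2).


Step 1: v_x = -u_y = 12y + 1
Step 2: v_y = u_x = 12x + 0
Step 3: v = 12xy + x + C
Step 4: v(0,0) = 0 => C = 0
Step 5: v(3, 2) = 75

75


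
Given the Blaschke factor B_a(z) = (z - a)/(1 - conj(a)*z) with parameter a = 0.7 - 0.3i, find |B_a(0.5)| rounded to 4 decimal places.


Step 1: Numerator z0 - a = 0.5 - (0.7 - 0.3i) = -0.2 + 0.3i
Step 2: Denominator 1 - conj(a)*z0 = 1 - (0.7 + 0.3i)*0.5 = 0.65 - 0.15i
Step 3: |z0 - a|^2 = (-0.2)^2 + 0.3^2 = 0.13; |1 - conj(a)*z0|^2 = 0.65^2 + (-0.15)^2 = 0.445
Step 4: |B_a(0.5)| = sqrt(0.13 / 0.445) = sqrt(0.292135)
Step 5: = 0.5405

0.5405


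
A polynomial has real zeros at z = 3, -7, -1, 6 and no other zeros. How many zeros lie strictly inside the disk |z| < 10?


Step 1: Check each root:
  z = 3: |3| = 3 < 10
  z = -7: |-7| = 7 < 10
  z = -1: |-1| = 1 < 10
  z = 6: |6| = 6 < 10
Step 2: Count = 4

4


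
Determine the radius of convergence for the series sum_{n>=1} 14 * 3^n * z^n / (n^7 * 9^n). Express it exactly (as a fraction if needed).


Step 1: General term a_n = 14 * 3^n / (n^7 * 9^n)
Step 2: By the root test, |a_n|^(1/n) = 14^(1/n) * 3 / (n^(7/n) * 9) -> 3/9 as n -> infinity (since 14^(1/n) -> 1 and n^(7/n) -> 1)
Step 3: R = 1/lim|a_n|^(1/n) = 9/3 = 3

3


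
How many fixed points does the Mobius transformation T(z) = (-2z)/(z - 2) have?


Step 1: Fixed points satisfy T(z) = z
Step 2: z^2 = 0
Step 3: Discriminant = 0^2 - 4*1*0 = 0
Step 4: Number of fixed points = 1

1


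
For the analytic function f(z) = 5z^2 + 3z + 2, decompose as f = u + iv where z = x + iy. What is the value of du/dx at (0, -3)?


Step 1: f(z) = 5(x+iy)^2 + 3(x+iy) + 2
Step 2: u = 5(x^2 - y^2) + 3x + 2
Step 3: u_x = 10x + 3
Step 4: At (0, -3): u_x = 0 + 3 = 3

3


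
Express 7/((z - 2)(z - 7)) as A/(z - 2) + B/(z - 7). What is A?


Step 1: Multiply both sides by (z - 2) and set z = 2
Step 2: A = 7 / (2 - 7)
Step 3: A = 7 / (-5)
Step 4: A = -7/5

-7/5


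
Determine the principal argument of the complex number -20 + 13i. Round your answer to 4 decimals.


Step 1: z = -20 + 13i
Step 2: arg(z) = atan2(13, -20)
Step 3: arg(z) = 2.5652

2.5652


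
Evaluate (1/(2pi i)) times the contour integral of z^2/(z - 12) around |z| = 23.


Step 1: f(z) = z^2, a = 12 is inside |z| = 23
Step 2: By Cauchy integral formula: (1/(2pi*i)) * integral = f(a)
Step 3: f(12) = 12^2 = 144

144


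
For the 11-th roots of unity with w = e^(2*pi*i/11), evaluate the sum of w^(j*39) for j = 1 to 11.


Step 1: The sum sum_{j=1}^{n} w^(k*j) equals n if n | k, else 0.
Step 2: Here n = 11, k = 39
Step 3: Does n divide k? 11 | 39 -> False
Step 4: Sum = 0

0


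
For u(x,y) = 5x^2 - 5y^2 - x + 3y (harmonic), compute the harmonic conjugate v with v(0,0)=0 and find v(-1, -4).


Step 1: v_x = -u_y = 10y - 3
Step 2: v_y = u_x = 10x - 1
Step 3: v = 10xy - 3x - y + C
Step 4: v(0,0) = 0 => C = 0
Step 5: v(-1, -4) = 47

47


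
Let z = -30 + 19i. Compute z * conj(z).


Step 1: conj(z) = -30 - 19i
Step 2: z * conj(z) = (-30)^2 + 19^2
Step 3: = 900 + 361 = 1261

1261


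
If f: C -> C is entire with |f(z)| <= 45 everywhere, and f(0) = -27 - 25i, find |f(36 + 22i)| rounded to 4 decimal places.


Step 1: By Liouville's theorem, a bounded entire function is constant.
Step 2: f(z) = f(0) = -27 - 25i for all z.
Step 3: |f(w)| = |-27 - 25i| = sqrt(729 + 625)
Step 4: = 36.7967

36.7967


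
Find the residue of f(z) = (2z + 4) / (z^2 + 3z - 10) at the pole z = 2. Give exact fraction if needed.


Step 1: Q(z) = z^2 + 3z - 10 = (z - 2)(z + 5)
Step 2: Q'(z) = 2z + 3
Step 3: Q'(2) = 7, P(2) = 8
Step 4: Res = P(2)/Q'(2) = 8/7 = 8/7

8/7


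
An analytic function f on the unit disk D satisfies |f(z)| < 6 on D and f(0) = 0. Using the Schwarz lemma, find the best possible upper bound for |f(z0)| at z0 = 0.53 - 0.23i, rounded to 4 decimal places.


Step 1: g = f/6 maps D -> D with g(0) = 0, so by the Schwarz lemma |g(z)| <= |z|, i.e. |f(z)| <= 6|z|; this is sharp (f(z) = 6z).
Step 2: |z0|^2 = 0.53^2 + (-0.23)^2 = 0.3338
Step 3: |z0| = sqrt(0.3338) = 0.577754
Step 4: Best bound = 6 * |z0| = 6 * 0.577754 = 3.4665

3.4665


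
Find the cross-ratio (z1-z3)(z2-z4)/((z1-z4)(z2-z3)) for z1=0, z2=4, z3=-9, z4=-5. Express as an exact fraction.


Step 1: (z1-z3)(z2-z4) = 9 * 9 = 81
Step 2: (z1-z4)(z2-z3) = 5 * 13 = 65
Step 3: Cross-ratio = 81/65 = 81/65

81/65


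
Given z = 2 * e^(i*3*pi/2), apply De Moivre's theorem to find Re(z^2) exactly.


Step 1: By De Moivre's theorem, z^2 = 2^2 * e^(i*2*3*pi/2) = 4 * (cos(3*pi) + i*sin(3*pi))
Step 2: |z|^2 = 2^2 = 4
Step 3: Reduce the angle mod 2*pi: 3*pi - 2*pi = pi
Step 4: cos(pi) = -1
Step 5: Re(z^2) = 4 * (-1) = -4

-4


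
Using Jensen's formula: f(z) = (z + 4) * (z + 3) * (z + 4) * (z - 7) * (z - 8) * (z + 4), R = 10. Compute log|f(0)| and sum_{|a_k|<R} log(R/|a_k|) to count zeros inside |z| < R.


Jensen's formula: (1/2pi)*integral log|f(Re^it)|dt = log|f(0)| + sum_{|a_k|<R} log(R/|a_k|)
Step 1: f(0) = 4 * 3 * 4 * (-7) * (-8) * 4 = 10752
Step 2: log|f(0)| = log|-4| + log|-3| + log|-4| + log|7| + log|8| + log|-4| = 9.2828
Step 3: Zeros inside |z| < 10: -4, -3, -4, 7, 8, -4
Step 4: Jensen sum = log(10/4) + log(10/3) + log(10/4) + log(10/7) + log(10/8) + log(10/4) = 4.5327
Step 5: n(R) = number of terms in the Jensen sum = count of zeros inside |z| < 10 = 6

6


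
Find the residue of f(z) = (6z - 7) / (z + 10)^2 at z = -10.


Step 1: Pole of order 2 at z = -10
Step 2: Res = lim d/dz [(z + 10)^2 * f(z)] as z -> -10
Step 3: (z + 10)^2 * f(z) = 6z - 7
Step 4: d/dz[6z - 7] = 6

6


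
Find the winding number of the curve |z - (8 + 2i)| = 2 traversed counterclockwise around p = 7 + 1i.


Step 1: Center c = (8, 2), radius = 2
Step 2: |p - c|^2 = (-1)^2 + (-1)^2 = 2
Step 3: r^2 = 4
Step 4: |p-c| < r so winding number = 1

1


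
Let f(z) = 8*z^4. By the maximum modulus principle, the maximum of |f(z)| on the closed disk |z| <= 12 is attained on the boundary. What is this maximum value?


Step 1: On |z| = 12, |f(z)| = 8 * |z|^4 = 8 * 12^4
Step 2: By maximum modulus principle, maximum is on boundary.
Step 3: Maximum = 8 * 20736 = 165888

165888


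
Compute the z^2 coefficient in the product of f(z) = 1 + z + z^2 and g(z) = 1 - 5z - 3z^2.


Step 1: z^2 term in f*g comes from: (1)*(-3z^2) + (z)*(-5z) + (z^2)*(1)
Step 2: = -3 - 5 + 1
Step 3: = -7

-7


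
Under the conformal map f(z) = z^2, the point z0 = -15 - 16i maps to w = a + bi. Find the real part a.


Step 1: z0 = -15 - 16i
Step 2: z0^2 = (-15)^2 - (-16)^2 + 480i
Step 3: real part = 225 - 256 = -31

-31


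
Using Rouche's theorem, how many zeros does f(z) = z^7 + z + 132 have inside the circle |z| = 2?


Step 1: On |z| = 2 the three terms have sizes |z^7| = 2^7 = 128, |z| = 2, |132| = 132
Step 2: The dominant term is g(z) = 132; let h(z) = z^7 + z so f = g + h
Step 3: On |z| = 2: |g| = 132 and |h| <= 128 + 2 = 130
Step 4: Since 132 > 130, |h| < |g| on |z| = 2, so by Rouche f has the same number of zeros as g inside |z| < 2
Step 5: g(z) = 132 is a nonzero constant with no zeros inside |z| < 2. Answer = 0

0


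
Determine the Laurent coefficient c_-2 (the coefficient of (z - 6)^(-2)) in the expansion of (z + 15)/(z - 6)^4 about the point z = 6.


Step 1: Write the numerator in powers of (z - 6): z + 15 = (z - 6) + (1*6 + 15) = (z - 6) + 21
Step 2: Divide by (z - 6)^4: f(z) = 21(z - 6)^(-4) + (z - 6)^(-3)
Step 3: This finite sum is the Laurent series of f about z = 6.
Step 4: Only the powers -4 and -3 appear, so the coefficient of (z - 6)^(-2) = 0

0


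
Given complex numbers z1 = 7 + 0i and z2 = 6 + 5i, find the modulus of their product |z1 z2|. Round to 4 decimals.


Step 1: |z1| = sqrt(7^2 + 0^2) = sqrt(49)
Step 2: |z2| = sqrt(6^2 + 5^2) = sqrt(61)
Step 3: |z1*z2| = |z1|*|z2| = sqrt(49) * sqrt(61) = sqrt(49 * 61) = sqrt(2989)
Step 4: = 54.6717

54.6717


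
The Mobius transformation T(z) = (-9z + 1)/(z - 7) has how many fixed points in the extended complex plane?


Step 1: Fixed points satisfy T(z) = z
Step 2: z^2 + 2z - 1 = 0
Step 3: Discriminant = 2^2 - 4*1*(-1) = 8
Step 4: Number of fixed points = 2

2


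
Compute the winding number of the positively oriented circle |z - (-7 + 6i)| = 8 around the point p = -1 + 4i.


Step 1: Center c = (-7, 6), radius = 8
Step 2: |p - c|^2 = 6^2 + (-2)^2 = 40
Step 3: r^2 = 64
Step 4: |p-c| < r so winding number = 1

1


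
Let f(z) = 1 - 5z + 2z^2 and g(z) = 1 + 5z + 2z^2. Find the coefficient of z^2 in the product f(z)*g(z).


Step 1: z^2 term in f*g comes from: (1)*(2z^2) + (-5z)*(5z) + (2z^2)*(1)
Step 2: = 2 - 25 + 2
Step 3: = -21

-21


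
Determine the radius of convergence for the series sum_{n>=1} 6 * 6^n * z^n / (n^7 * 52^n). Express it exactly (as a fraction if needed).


Step 1: General term a_n = 6 * 6^n / (n^7 * 52^n)
Step 2: By the root test, |a_n|^(1/n) = 6^(1/n) * 6 / (n^(7/n) * 52) -> 6/52 as n -> infinity (since 6^(1/n) -> 1 and n^(7/n) -> 1)
Step 3: R = 1/lim|a_n|^(1/n) = 52/6 = 26/3

26/3


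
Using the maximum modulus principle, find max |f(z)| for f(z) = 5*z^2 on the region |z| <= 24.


Step 1: On |z| = 24, |f(z)| = 5 * |z|^2 = 5 * 24^2
Step 2: By maximum modulus principle, maximum is on boundary.
Step 3: Maximum = 5 * 576 = 2880

2880


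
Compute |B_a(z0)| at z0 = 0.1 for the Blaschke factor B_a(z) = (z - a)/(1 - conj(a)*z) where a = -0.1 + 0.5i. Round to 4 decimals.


Step 1: Numerator z0 - a = 0.1 - (-0.1 + 0.5i) = 0.2 - 0.5i
Step 2: Denominator 1 - conj(a)*z0 = 1 - (-0.1 - 0.5i)*0.1 = 1.01 + 0.05i
Step 3: |z0 - a|^2 = 0.2^2 + (-0.5)^2 = 0.29; |1 - conj(a)*z0|^2 = 1.01^2 + 0.05^2 = 1.0226
Step 4: |B_a(0.1)| = sqrt(0.29 / 1.0226) = sqrt(0.283591)
Step 5: = 0.5325

0.5325


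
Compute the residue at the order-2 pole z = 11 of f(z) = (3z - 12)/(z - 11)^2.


Step 1: Pole of order 2 at z = 11
Step 2: Res = lim d/dz [(z - 11)^2 * f(z)] as z -> 11
Step 3: (z - 11)^2 * f(z) = 3z - 12
Step 4: d/dz[3z - 12] = 3

3


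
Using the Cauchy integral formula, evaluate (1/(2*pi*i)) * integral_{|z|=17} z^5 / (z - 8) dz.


Step 1: f(z) = z^5, a = 8 is inside |z| = 17
Step 2: By Cauchy integral formula: (1/(2pi*i)) * integral = f(a)
Step 3: f(8) = 8^5 = 32768

32768
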